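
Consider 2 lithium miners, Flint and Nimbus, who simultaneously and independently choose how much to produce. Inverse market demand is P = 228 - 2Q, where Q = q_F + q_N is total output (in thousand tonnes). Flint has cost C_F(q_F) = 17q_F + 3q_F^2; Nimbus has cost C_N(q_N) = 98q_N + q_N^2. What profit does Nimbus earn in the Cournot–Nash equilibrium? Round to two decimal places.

737.45

Flint's profit: π_F = (228 - 2Q)q_F - (17q_F + 3q_F²). Setting ∂π_F/∂q_F = 0: 211 - 10q_F - 2(q_N) = 0.
Nimbus's first-order condition: 130 - 6q_N - 2(q_F) = 0.
So q_F = (211 - 2q_N)/10 and q_N = (130 - 2q_F)/6.
Solving the pair: q_F = 503/28, q_N = 439/28.
Price P = 228 - 2·(471/14) = 1125/7.
Nimbus's profit: (1125/7)·(439/28) - 98·(439/28) - (439/28)² = 737.4528.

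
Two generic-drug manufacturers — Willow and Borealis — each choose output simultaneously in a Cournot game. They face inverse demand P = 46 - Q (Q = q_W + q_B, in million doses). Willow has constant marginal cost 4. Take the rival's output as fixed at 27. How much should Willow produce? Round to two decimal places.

With the rival's output fixed at 27, Willow's profit is π_W = (46 - 27 - q_W)q_W - (4q_W) = (19 - q_W)q_W - (4q_W).
∂π_W/∂q_W = 15 - 2q_W = 0, so q_W = 15/2.

7.50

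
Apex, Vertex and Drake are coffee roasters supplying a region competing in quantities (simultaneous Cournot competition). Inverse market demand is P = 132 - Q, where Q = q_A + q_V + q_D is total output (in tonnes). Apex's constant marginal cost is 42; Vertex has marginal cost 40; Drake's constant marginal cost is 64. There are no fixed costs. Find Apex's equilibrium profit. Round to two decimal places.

Apex's profit: π_A = (132 - Q)q_A - (42q_A). Setting ∂π_A/∂q_A = 0: 90 - 2q_A - (q_V + q_D) = 0.
Vertex's first-order condition: 92 - 2q_V - (q_A + q_D) = 0.
Drake's first-order condition: 68 - 2q_D - (q_A + q_V) = 0.
Adding the 3 first-order conditions: 250 − 4Q = 0, so Q = 125/2.
Back-substituting: q_A = (90 − 125/2) = 55/2, q_V = (92 − 125/2) = 59/2, q_D = (68 − 125/2) = 11/2.
Price P = 132 - 125/2 = 139/2.
Apex's profit: (139/2 - 42)·(55/2) = 756.2500.

756.25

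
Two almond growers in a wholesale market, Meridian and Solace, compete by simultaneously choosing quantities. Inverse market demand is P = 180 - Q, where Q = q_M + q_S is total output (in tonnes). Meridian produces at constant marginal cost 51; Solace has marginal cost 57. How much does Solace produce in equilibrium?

Meridian's profit: π_M = (180 - Q)q_M - (51q_M). Setting ∂π_M/∂q_M = 0: 129 - 2q_M - (q_S) = 0.
Solace's first-order condition: 123 - 2q_S - (q_M) = 0.
Best responses: q_M = (129 - q_S)/2, q_S = (123 - q_M)/2.
Substituting one into the other gives q_M = 45 and q_S = 39.

39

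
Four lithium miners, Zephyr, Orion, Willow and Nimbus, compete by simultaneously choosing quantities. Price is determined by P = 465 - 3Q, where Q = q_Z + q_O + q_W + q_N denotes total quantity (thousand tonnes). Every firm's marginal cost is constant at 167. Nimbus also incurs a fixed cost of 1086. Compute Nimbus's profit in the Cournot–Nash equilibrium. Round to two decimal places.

98.05

A representative firm's profit is π_i = q_i(465 - 3Q) - 167q_i.
First-order condition (treating rivals' output as given): 298 - 6q_i - 3·Σ_{j≠i} q_j = 0.
With identical firms every q_j equals q_i, so Σ_{j≠i} q_j = 3q_i and 298 = 15q_i, giving q_i = 298/15.
Price P = 465 - 3·(1192/15) = 1133/5.
Nimbus's profit: (1133/5 - 167)·(298/15) - 1086 = 98.0533.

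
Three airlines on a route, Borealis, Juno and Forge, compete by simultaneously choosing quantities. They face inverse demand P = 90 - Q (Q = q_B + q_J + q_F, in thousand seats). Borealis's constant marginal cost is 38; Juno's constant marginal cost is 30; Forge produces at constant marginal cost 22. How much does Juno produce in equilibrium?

15

Borealis's profit: π_B = (90 - Q)q_B - (38q_B). Setting ∂π_B/∂q_B = 0: 52 - 2q_B - (q_J + q_F) = 0.
Juno's profit: π_J = (90 - Q)q_J - (30q_J). Setting ∂π_J/∂q_J = 0: 60 - 2q_J - (q_B + q_F) = 0.
Forge's first-order condition: 68 - 2q_F - (q_B + q_J) = 0.
Adding the 3 first-order conditions: 180 − 4Q = 0, so Q = 45.
Back-substituting: q_B = (52 − 45) = 7, q_J = (60 − 45) = 15, q_F = (68 − 45) = 23.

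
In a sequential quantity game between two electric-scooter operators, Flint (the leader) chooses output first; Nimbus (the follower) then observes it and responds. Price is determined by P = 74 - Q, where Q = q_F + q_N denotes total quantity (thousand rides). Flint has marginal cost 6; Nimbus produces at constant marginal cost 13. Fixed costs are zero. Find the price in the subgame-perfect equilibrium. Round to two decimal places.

The follower Nimbus best-responds to any q_F: π_N = (74 - Q)q_N - 13q_N.
∂π_N/∂q_N = 61 - q_F - 2q_N = 0 gives the reaction function q_N = (61 - q_F)/2.
Flint substitutes q_N(q_F) into its own profit: π_F = q_F(74 - q_F - (61 - q_F)/2) - 6q_F = (87/2 - (1/2)q_F)q_F - 6q_F.
Leader FOC: 75/2 - q_F = 0, so q_F = 75/2.
Then q_N = (61 - 75/2)/2 = 47/4.
Total output Q = 197/4, so price P = 74 - 197/4 = 99/4.

24.75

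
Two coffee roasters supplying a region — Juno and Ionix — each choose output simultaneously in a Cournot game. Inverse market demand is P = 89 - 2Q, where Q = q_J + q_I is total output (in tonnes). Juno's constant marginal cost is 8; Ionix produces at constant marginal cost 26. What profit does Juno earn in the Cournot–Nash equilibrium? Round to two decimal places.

544.50

Juno's profit: π_J = (89 - 2Q)q_J - (8q_J). Setting ∂π_J/∂q_J = 0: 81 - 4q_J - 2(q_I) = 0.
Ionix's profit: π_I = (89 - 2Q)q_I - (26q_I). Setting ∂π_I/∂q_I = 0: 63 - 4q_I - 2(q_J) = 0.
So q_J = (81 - 2q_I)/4 and q_I = (63 - 2q_J)/4.
Solving the pair: q_J = 33/2, q_I = 15/2.
Price P = 89 - 2·24 = 41.
Juno's profit: (41 - 8)·(33/2) = 1089/2.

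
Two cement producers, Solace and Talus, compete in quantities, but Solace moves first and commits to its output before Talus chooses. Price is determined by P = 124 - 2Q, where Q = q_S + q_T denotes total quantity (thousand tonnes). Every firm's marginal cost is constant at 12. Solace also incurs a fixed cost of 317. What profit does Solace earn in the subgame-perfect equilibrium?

Solve by backward induction. Given q_S, the follower Talus maximises π_T = (124 - 2q_S - 2q_T)q_T - 12q_T.
Setting the follower's marginal profit to zero, 112 - 2q_S - 4q_T = 0, i.e. q_T = (112 - 2q_S)/4.
Solace substitutes q_T(q_S) into its own profit: π_S = q_S(124 - 2q_S - (112 - 2q_S)/2) - 12q_S = (68 - q_S)q_S - 12q_S.
Maximising: ∂π_S/∂q_S = 56 - 2q_S = 0, giving q_S = 28.
Then q_T = (112 - 2·28)/4 = 14.
Price P = 124 - 2·42 = 40.
Solace's profit: (40 - 12)·28 - 317 = 467.

467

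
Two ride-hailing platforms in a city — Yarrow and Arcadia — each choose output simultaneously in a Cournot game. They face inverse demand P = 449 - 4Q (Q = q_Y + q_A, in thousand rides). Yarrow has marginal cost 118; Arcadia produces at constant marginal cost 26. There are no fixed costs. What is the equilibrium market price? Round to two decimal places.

Yarrow's profit: π_Y = (449 - 4Q)q_Y - (118q_Y). Setting ∂π_Y/∂q_Y = 0: 331 - 8q_Y - 4(q_A) = 0.
Arcadia's first-order condition: 423 - 8q_A - 4(q_Y) = 0.
So q_Y = (331 - 4q_A)/8 and q_A = (423 - 4q_Y)/8.
Substituting one into the other gives q_Y = 239/12 and q_A = 515/12.
Total output Q = 377/6, so price P = 449 - 4·(377/6) = 593/3.

197.67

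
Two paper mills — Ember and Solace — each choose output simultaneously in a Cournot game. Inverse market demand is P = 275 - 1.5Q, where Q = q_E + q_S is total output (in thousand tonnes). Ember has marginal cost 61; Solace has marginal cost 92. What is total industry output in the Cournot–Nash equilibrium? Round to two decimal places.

Ember's profit: π_E = (275 - 1.5Q)q_E - (61q_E). Setting ∂π_E/∂q_E = 0: 214 - 3q_E - (3/2)(q_S) = 0.
Solace's profit: π_S = (275 - 1.5Q)q_S - (92q_S). Setting ∂π_S/∂q_S = 0: 183 - 3q_S - (3/2)(q_E) = 0.
Best responses: q_E = (214 - (3/2)q_S)/3, q_S = (183 - (3/2)q_E)/3.
Substituting one into the other gives q_E = 490/9 and q_S = 304/9.
Total output Q = 490/9 + 304/9 = 794/9.

88.22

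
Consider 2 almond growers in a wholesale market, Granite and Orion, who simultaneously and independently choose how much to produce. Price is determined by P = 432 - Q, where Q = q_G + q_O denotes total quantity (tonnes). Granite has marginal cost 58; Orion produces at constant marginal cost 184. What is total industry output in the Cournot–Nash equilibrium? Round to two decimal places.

207.33

Granite's profit: π_G = (432 - Q)q_G - (58q_G). Setting ∂π_G/∂q_G = 0: 374 - 2q_G - (q_O) = 0.
Orion's first-order condition: 248 - 2q_O - (q_G) = 0.
Rearranging gives the reaction functions q_G = (374 - q_O)/2 and q_O = (248 - q_G)/2.
Solving the pair: q_G = 500/3, q_O = 122/3.
Total output Q = 500/3 + 122/3 = 622/3.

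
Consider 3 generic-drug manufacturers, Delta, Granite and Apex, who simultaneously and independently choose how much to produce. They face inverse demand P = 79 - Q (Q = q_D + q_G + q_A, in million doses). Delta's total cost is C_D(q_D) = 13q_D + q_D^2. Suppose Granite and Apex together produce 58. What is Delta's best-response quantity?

2

With rivals' combined output fixed at 58, Delta's profit is π_D = (79 - 58 - q_D)q_D - (13q_D + q_D²) = (21 - q_D)q_D - (13q_D + q_D²).
∂π_D/∂q_D = 8 - 4q_D = 0, so q_D = 2.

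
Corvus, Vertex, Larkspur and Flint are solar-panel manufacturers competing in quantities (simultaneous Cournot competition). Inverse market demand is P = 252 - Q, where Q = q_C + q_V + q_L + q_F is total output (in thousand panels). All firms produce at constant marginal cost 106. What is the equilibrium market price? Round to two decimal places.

A representative firm's profit is π_i = q_i(252 - Q) - 106q_i.
First-order condition (treating rivals' output as given): 146 - 2q_i - Σ_{j≠i} q_j = 0.
With identical firms every q_j equals q_i, so Σ_{j≠i} q_j = 3q_i and 146 = 5q_i, giving q_i = 146/5.
Total output Q = 584/5, so price P = 252 - 584/5 = 676/5.

135.20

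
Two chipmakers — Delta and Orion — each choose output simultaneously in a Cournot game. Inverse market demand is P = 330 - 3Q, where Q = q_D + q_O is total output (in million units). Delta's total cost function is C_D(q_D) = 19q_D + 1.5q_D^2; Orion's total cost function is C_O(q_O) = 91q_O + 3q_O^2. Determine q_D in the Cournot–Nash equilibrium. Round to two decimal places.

Delta's profit: π_D = (330 - 3Q)q_D - (19q_D + (3/2)q_D²). Setting ∂π_D/∂q_D = 0: 311 - 9q_D - 3(q_O) = 0.
Orion's profit: π_O = (330 - 3Q)q_O - (91q_O + 3q_O²). Setting ∂π_O/∂q_O = 0: 239 - 12q_O - 3(q_D) = 0.
Best responses: q_D = (311 - 3q_O)/9, q_O = (239 - 3q_D)/12.
Solving the pair: q_D = 335/11, q_O = 406/33.

30.45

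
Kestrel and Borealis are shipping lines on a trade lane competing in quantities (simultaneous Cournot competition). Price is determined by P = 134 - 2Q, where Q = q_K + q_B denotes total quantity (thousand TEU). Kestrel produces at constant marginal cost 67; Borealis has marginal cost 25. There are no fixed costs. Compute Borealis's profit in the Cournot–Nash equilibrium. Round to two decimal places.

1266.72

Kestrel's profit: π_K = (134 - 2Q)q_K - (67q_K). Setting ∂π_K/∂q_K = 0: 67 - 4q_K - 2(q_B) = 0.
Borealis's first-order condition: 109 - 4q_B - 2(q_K) = 0.
Best responses: q_K = (67 - 2q_B)/4, q_B = (109 - 2q_K)/4.
Substituting one into the other gives q_K = 25/6 and q_B = 151/6.
Price P = 134 - 2·(88/3) = 226/3.
Borealis's profit: (226/3 - 25)·(151/6) = 1266.7222.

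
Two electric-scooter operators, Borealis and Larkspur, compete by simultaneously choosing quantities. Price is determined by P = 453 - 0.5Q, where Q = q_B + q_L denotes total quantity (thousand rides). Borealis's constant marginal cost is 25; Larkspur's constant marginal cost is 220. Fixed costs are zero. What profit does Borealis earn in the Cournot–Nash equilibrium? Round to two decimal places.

86250.89

Borealis's profit: π_B = (453 - 0.5Q)q_B - (25q_B). Setting ∂π_B/∂q_B = 0: 428 - q_B - (1/2)(q_L) = 0.
Larkspur's first-order condition: 233 - q_L - (1/2)(q_B) = 0.
Best responses: q_B = (428 - (1/2)q_L), q_L = (233 - (1/2)q_B).
Solving the pair: q_B = 1246/3, q_L = 76/3.
Price P = 453 - (1/2)·(1322/3) = 698/3.
Borealis's profit: (698/3 - 25)·(1246/3) = 86250.8889.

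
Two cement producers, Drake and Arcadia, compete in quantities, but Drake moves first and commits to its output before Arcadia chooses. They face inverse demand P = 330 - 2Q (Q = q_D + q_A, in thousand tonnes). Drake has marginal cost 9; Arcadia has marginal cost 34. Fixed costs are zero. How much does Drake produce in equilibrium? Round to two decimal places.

86.50

Solve by backward induction. Given q_D, the follower Arcadia maximises π_A = (330 - 2q_D - 2q_A)q_A - 34q_A.
∂π_A/∂q_A = 296 - 2q_D - 4q_A = 0 gives the reaction function q_A = (296 - 2q_D)/4.
The leader anticipates this reaction. Substituting into P = 330 - 2Q gives P = 182 - q_D, so π_D = (182 - q_D)q_D - 9q_D.
Leader FOC: 173 - 2q_D = 0, so q_D = 173/2.
Then q_A = (296 - 2·(173/2))/4 = 123/4.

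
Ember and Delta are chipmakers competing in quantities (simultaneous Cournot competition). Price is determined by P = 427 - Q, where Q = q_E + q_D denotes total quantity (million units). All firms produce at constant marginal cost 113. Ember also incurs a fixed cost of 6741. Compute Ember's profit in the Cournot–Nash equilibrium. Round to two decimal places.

A representative firm's profit is π_i = q_i(427 - Q) - 113q_i.
Setting ∂π_i/∂q_i = 0 with rivals' quantities fixed: 314 - 2q_i - q_j = 0.
With identical firms every q_j equals q_i, so q_j = q_i and 314 = 3q_i, giving q_i = 314/3.
Price P = 427 - 628/3 = 653/3.
Ember's profit: (653/3 - 113)·(314/3) - 6741 = 4214.1111.

4214.11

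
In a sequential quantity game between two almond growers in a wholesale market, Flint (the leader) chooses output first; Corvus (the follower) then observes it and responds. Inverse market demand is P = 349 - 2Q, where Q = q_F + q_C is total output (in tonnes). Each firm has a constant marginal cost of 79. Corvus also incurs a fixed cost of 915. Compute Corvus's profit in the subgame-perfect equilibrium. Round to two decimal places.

1363.13

Solve by backward induction. Given q_F, the follower Corvus maximises π_C = (349 - 2q_F - 2q_C)q_C - 79q_C.
∂π_C/∂q_C = 270 - 2q_F - 4q_C = 0 gives the reaction function q_C = (270 - 2q_F)/4.
The leader anticipates this reaction. Substituting into P = 349 - 2Q gives P = 214 - q_F, so π_F = (214 - q_F)q_F - 79q_F.
Leader FOC: 135 - 2q_F = 0, so q_F = 135/2.
Then q_C = (270 - 2·(135/2))/4 = 135/4.
Price P = 349 - 2·(405/4) = 293/2.
Corvus's profit: (293/2 - 79)·(135/4) - 915 = 1363.1250.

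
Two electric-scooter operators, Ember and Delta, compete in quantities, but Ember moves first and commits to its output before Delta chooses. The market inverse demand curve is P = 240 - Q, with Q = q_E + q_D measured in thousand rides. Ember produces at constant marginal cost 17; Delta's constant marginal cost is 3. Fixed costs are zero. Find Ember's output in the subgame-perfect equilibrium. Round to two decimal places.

Solve by backward induction. Given q_E, the follower Delta maximises π_D = (240 - q_E - q_D)q_D - 3q_D.
Follower FOC: 237 - q_E - 2q_D = 0, so q_D(q_E) = (237 - q_E)/2.
The leader anticipates this reaction. Substituting into P = 240 - Q gives P = 243/2 - (1/2)q_E, so π_E = (243/2 - (1/2)q_E)q_E - 17q_E.
Leader FOC: 209/2 - q_E = 0, so q_E = 209/2.
Then q_D = (237 - 209/2)/2 = 265/4.

104.50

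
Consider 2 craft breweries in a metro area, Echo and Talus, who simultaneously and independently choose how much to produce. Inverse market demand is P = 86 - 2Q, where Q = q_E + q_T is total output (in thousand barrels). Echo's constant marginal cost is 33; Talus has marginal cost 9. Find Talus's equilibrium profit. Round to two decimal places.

Echo's profit: π_E = (86 - 2Q)q_E - (33q_E). Setting ∂π_E/∂q_E = 0: 53 - 4q_E - 2(q_T) = 0.
Talus's first-order condition: 77 - 4q_T - 2(q_E) = 0.
Rearranging gives the reaction functions q_E = (53 - 2q_T)/4 and q_T = (77 - 2q_E)/4.
Solving the pair: q_E = 29/6, q_T = 101/6.
Price P = 86 - 2·(65/3) = 128/3.
Talus's profit: (128/3 - 9)·(101/6) = 566.7222.

566.72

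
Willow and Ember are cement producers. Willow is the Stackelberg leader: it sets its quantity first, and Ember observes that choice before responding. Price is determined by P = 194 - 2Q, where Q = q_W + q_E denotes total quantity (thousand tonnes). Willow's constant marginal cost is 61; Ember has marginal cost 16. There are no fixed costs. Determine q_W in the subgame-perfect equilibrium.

The follower Ember best-responds to any q_W: π_E = (194 - 2Q)q_E - 16q_E.
Follower FOC: 178 - 2q_W - 4q_E = 0, so q_E(q_W) = (178 - 2q_W)/4.
Willow substitutes q_E(q_W) into its own profit: π_W = q_W(194 - 2q_W - (178 - 2q_W)/2) - 61q_W = (105 - q_W)q_W - 61q_W.
Maximising: ∂π_W/∂q_W = 44 - 2q_W = 0, giving q_W = 22.
Then q_E = (178 - 2·22)/4 = 67/2.

22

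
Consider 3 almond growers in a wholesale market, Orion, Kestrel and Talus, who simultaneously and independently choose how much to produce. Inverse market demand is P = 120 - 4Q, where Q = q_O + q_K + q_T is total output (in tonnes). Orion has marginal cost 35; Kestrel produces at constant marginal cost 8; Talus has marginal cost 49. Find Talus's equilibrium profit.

Orion's profit: π_O = (120 - 4Q)q_O - (35q_O). Setting ∂π_O/∂q_O = 0: 85 - 8q_O - 4(q_K + q_T) = 0.
Kestrel's profit: π_K = (120 - 4Q)q_K - (8q_K). Setting ∂π_K/∂q_K = 0: 112 - 8q_K - 4(q_O + q_T) = 0.
Talus's first-order condition: 71 - 8q_T - 4(q_O + q_K) = 0.
Adding the 3 first-order conditions: 268 − 16Q = 0, so Q = 67/4.
Back-substituting: q_O = (85 − 67)/4 = 9/2, q_K = (112 − 67)/4 = 45/4, q_T = (71 − 67)/4 = 1.
Price P = 120 - 4·(67/4) = 53.
Talus's profit: (53 - 49)·1 = 4.

4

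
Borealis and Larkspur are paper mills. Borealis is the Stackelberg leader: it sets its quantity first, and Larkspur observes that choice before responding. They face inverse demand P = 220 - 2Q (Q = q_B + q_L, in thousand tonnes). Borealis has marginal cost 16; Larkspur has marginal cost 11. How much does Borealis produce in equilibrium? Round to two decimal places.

Solve by backward induction. Given q_B, the follower Larkspur maximises π_L = (220 - 2q_B - 2q_L)q_L - 11q_L.
Follower FOC: 209 - 2q_B - 4q_L = 0, so q_L(q_B) = (209 - 2q_B)/4.
Borealis substitutes q_L(q_B) into its own profit: π_B = q_B(220 - 2q_B - (209 - 2q_B)/2) - 16q_B = (231/2 - q_B)q_B - 16q_B.
The leader's first-order condition 199/2 - 2q_B = 0 yields q_B = 199/4.
Then q_L = (209 - 2·(199/4))/4 = 219/8.

49.75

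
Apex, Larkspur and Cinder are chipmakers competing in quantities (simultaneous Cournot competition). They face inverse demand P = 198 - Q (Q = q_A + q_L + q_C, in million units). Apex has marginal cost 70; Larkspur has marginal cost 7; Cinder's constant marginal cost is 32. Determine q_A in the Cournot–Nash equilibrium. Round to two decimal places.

Apex's profit: π_A = (198 - Q)q_A - (70q_A). Setting ∂π_A/∂q_A = 0: 128 - 2q_A - (q_L + q_C) = 0.
Larkspur's first-order condition: 191 - 2q_L - (q_A + q_C) = 0.
Cinder's profit: π_C = (198 - Q)q_C - (32q_C). Setting ∂π_C/∂q_C = 0: 166 - 2q_C - (q_A + q_L) = 0.
Adding the 3 conditions: 485 − 2Q − 2Q = 0, i.e. Q = 485/4.
Back-substituting: q_A = (128 − 485/4) = 27/4, q_L = (191 − 485/4) = 279/4, q_C = (166 − 485/4) = 179/4.

6.75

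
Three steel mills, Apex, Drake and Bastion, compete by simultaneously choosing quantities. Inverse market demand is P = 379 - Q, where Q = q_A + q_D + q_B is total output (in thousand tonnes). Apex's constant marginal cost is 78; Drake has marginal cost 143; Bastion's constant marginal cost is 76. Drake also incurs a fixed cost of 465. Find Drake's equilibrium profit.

Apex's profit: π_A = (379 - Q)q_A - (78q_A). Setting ∂π_A/∂q_A = 0: 301 - 2q_A - (q_D + q_B) = 0.
Drake's first-order condition: 236 - 2q_D - (q_A + q_B) = 0.
Bastion's profit: π_B = (379 - Q)q_B - (76q_B). Setting ∂π_B/∂q_B = 0: 303 - 2q_B - (q_A + q_D) = 0.
Adding the 3 first-order conditions: 840 − 4Q = 0, so Q = 210.
Back-substituting: q_A = (301 − 210) = 91, q_D = (236 − 210) = 26, q_B = (303 − 210) = 93.
Price P = 379 - 210 = 169.
Drake's profit: (169 - 143)·26 - 465 = 211.

211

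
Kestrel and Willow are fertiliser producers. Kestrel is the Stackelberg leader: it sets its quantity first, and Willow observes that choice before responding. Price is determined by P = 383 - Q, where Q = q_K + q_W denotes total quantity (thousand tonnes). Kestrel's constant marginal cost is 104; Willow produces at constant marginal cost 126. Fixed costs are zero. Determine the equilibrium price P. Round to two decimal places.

Solve by backward induction. Given q_K, the follower Willow maximises π_W = (383 - q_K - q_W)q_W - 126q_W.
Follower FOC: 257 - q_K - 2q_W = 0, so q_W(q_K) = (257 - q_K)/2.
The leader anticipates this reaction. Substituting into P = 383 - Q gives P = 509/2 - (1/2)q_K, so π_K = (509/2 - (1/2)q_K)q_K - 104q_K.
The leader's first-order condition 301/2 - q_K = 0 yields q_K = 301/2.
Then q_W = (257 - 301/2)/2 = 213/4.
Total output Q = 815/4, so price P = 383 - 815/4 = 717/4.

179.25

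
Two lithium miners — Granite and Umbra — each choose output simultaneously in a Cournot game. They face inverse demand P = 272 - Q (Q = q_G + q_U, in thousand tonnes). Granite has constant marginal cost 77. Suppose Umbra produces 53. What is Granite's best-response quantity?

71

With the rival's output fixed at 53, Granite's profit is π_G = (272 - 53 - q_G)q_G - (77q_G) = (219 - q_G)q_G - (77q_G).
∂π_G/∂q_G = 142 - 2q_G = 0, so q_G = 71.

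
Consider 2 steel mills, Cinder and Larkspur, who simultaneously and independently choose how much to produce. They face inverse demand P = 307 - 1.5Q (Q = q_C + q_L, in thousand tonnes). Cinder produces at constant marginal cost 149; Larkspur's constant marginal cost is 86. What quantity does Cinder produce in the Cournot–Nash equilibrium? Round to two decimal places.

21.11

Cinder's profit: π_C = (307 - 1.5Q)q_C - (149q_C). Setting ∂π_C/∂q_C = 0: 158 - 3q_C - (3/2)(q_L) = 0.
Larkspur's profit: π_L = (307 - 1.5Q)q_L - (86q_L). Setting ∂π_L/∂q_L = 0: 221 - 3q_L - (3/2)(q_C) = 0.
Best responses: q_C = (158 - (3/2)q_L)/3, q_L = (221 - (3/2)q_C)/3.
Substituting one into the other gives q_C = 190/9 and q_L = 568/9.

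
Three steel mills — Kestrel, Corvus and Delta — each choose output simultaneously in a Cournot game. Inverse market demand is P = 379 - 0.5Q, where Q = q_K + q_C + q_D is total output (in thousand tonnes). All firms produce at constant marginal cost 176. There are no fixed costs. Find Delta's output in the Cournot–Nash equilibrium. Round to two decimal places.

101.50

Each firm earns π_i = (379 - 0.5Q)q_i - 176q_i.
Setting ∂π_i/∂q_i = 0 with rivals' quantities fixed: 203 - q_i - (1/2)·Σ_{j≠i} q_j = 0.
With identical firms every q_j equals q_i, so Σ_{j≠i} q_j = 2q_i and 203 = 2q_i, giving q_i = 203/2.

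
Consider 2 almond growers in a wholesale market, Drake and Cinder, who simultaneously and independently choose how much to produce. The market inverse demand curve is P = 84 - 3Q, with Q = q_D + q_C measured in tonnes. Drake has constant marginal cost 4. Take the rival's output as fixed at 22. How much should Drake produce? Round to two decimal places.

With the rival's output fixed at 22, Drake's profit is π_D = (84 - 3·22 - 3q_D)q_D - (4q_D) = (18 - 3q_D)q_D - (4q_D).
∂π_D/∂q_D = 14 - 6q_D = 0, so q_D = 7/3.

2.33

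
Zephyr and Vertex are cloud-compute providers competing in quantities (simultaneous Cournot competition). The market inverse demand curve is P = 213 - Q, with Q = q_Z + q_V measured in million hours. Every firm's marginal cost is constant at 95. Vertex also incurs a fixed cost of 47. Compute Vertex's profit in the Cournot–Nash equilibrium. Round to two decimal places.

Each firm earns π_i = (213 - Q)q_i - 95q_i.
Setting ∂π_i/∂q_i = 0 with rivals' quantities fixed: 118 - 2q_i - q_j = 0.
With identical firms every q_j equals q_i, so q_j = q_i and 118 = 3q_i, giving q_i = 118/3.
Price P = 213 - 236/3 = 403/3.
Vertex's profit: (403/3 - 95)·(118/3) - 47 = 1500.1111.

1500.11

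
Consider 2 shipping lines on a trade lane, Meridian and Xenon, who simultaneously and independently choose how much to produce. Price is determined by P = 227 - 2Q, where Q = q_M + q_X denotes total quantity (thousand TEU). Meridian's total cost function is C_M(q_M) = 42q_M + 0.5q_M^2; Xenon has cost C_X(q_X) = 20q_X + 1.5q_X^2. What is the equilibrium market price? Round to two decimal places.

Meridian's profit: π_M = (227 - 2Q)q_M - (42q_M + (1/2)q_M²). Setting ∂π_M/∂q_M = 0: 185 - 5q_M - 2(q_X) = 0.
Xenon's profit: π_X = (227 - 2Q)q_X - (20q_X + (3/2)q_X²). Setting ∂π_X/∂q_X = 0: 207 - 7q_X - 2(q_M) = 0.
Rearranging gives the reaction functions q_M = (185 - 2q_X)/5 and q_X = (207 - 2q_M)/7.
Solving the pair: q_M = 881/31, q_X = 665/31.
Total output Q = 1546/31, so price P = 227 - 2·(1546/31) = 127.2581.

127.26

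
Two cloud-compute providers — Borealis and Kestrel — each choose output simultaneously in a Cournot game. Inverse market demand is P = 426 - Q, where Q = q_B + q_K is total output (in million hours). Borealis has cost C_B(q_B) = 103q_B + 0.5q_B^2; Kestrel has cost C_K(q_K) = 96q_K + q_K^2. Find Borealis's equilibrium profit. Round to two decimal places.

11472.45

Borealis's profit: π_B = (426 - Q)q_B - (103q_B + (1/2)q_B²). Setting ∂π_B/∂q_B = 0: 323 - 3q_B - (q_K) = 0.
Kestrel's profit: π_K = (426 - Q)q_K - (96q_K + q_K²). Setting ∂π_K/∂q_K = 0: 330 - 4q_K - (q_B) = 0.
So q_B = (323 - q_K)/3 and q_K = (330 - q_B)/4.
Solving the pair: q_B = 962/11, q_K = 667/11.
Price P = 426 - 1629/11 = 277.9091.
Borealis's profit: 277.9091·(962/11) - 103·(962/11) - (1/2)(962/11)² = 11472.4463.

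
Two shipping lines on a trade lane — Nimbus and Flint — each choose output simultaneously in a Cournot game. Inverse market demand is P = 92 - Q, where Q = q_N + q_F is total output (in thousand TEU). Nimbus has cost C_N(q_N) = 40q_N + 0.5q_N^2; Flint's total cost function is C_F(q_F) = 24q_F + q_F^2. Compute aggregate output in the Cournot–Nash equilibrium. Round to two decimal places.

26.55

Nimbus's profit: π_N = (92 - Q)q_N - (40q_N + (1/2)q_N²). Setting ∂π_N/∂q_N = 0: 52 - 3q_N - (q_F) = 0.
Flint's first-order condition: 68 - 4q_F - (q_N) = 0.
Best responses: q_N = (52 - q_F)/3, q_F = (68 - q_N)/4.
Substituting one into the other gives q_N = 140/11 and q_F = 152/11.
Total output Q = 140/11 + 152/11 = 292/11.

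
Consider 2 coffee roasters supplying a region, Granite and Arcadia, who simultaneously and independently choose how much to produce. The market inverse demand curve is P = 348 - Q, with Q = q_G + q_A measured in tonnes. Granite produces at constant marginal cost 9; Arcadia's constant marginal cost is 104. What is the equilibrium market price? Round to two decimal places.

153.67

Granite's profit: π_G = (348 - Q)q_G - (9q_G). Setting ∂π_G/∂q_G = 0: 339 - 2q_G - (q_A) = 0.
Arcadia's profit: π_A = (348 - Q)q_A - (104q_A). Setting ∂π_A/∂q_A = 0: 244 - 2q_A - (q_G) = 0.
Rearranging gives the reaction functions q_G = (339 - q_A)/2 and q_A = (244 - q_G)/2.
Substituting one into the other gives q_G = 434/3 and q_A = 149/3.
Total output Q = 583/3, so price P = 348 - 583/3 = 461/3.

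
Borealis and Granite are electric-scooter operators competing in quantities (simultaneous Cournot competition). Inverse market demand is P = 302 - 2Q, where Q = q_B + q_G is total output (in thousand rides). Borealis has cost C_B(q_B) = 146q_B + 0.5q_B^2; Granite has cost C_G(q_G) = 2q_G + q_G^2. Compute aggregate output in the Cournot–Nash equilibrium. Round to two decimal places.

58.62

Borealis's profit: π_B = (302 - 2Q)q_B - (146q_B + (1/2)q_B²). Setting ∂π_B/∂q_B = 0: 156 - 5q_B - 2(q_G) = 0.
Granite's first-order condition: 300 - 6q_G - 2(q_B) = 0.
Best responses: q_B = (156 - 2q_G)/5, q_G = (300 - 2q_B)/6.
Solving the pair: q_B = 168/13, q_G = 594/13.
Total output Q = 168/13 + 594/13 = 762/13.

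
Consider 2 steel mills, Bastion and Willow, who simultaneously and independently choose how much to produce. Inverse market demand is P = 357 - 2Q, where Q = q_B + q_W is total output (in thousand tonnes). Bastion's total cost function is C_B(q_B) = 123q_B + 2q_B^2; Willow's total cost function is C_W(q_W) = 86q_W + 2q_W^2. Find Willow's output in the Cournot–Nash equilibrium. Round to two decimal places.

28.33

Bastion's profit: π_B = (357 - 2Q)q_B - (123q_B + 2q_B²). Setting ∂π_B/∂q_B = 0: 234 - 8q_B - 2(q_W) = 0.
Willow's first-order condition: 271 - 8q_W - 2(q_B) = 0.
Rearranging gives the reaction functions q_B = (234 - 2q_W)/8 and q_W = (271 - 2q_B)/8.
Solving the pair: q_B = 133/6, q_W = 85/3.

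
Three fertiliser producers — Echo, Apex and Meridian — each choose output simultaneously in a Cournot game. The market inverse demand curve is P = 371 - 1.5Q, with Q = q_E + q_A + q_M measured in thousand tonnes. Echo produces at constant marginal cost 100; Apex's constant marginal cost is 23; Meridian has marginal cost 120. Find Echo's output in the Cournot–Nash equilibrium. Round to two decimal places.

35.67

Echo's profit: π_E = (371 - 1.5Q)q_E - (100q_E). Setting ∂π_E/∂q_E = 0: 271 - 3q_E - (3/2)(q_A + q_M) = 0.
Apex's profit: π_A = (371 - 1.5Q)q_A - (23q_A). Setting ∂π_A/∂q_A = 0: 348 - 3q_A - (3/2)(q_E + q_M) = 0.
Meridian's profit: π_M = (371 - 1.5Q)q_M - (120q_M). Setting ∂π_M/∂q_M = 0: 251 - 3q_M - (3/2)(q_E + q_A) = 0.
Adding the 3 conditions: 870 − 3Q − 3Q = 0, i.e. Q = 145.
Back-substituting: q_E = (271 − 435/2)/(3/2) = 107/3, q_A = (348 − 435/2)/(3/2) = 87, q_M = (251 − 435/2)/(3/2) = 67/3.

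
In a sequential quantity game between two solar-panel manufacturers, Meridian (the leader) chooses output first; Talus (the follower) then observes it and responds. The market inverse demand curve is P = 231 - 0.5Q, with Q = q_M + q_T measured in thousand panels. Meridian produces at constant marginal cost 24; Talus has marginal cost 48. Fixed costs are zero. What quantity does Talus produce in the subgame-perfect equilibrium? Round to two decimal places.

67.50

Solve by backward induction. Given q_M, the follower Talus maximises π_T = (231 - (1/2)q_M - (1/2)q_T)q_T - 48q_T.
∂π_T/∂q_T = 183 - (1/2)q_M - q_T = 0 gives the reaction function q_T = (183 - (1/2)q_M).
The leader anticipates this reaction. Substituting into P = 231 - 0.5Q gives P = 279/2 - (1/4)q_M, so π_M = (279/2 - (1/4)q_M)q_M - 24q_M.
The leader's first-order condition 231/2 - (1/2)q_M = 0 yields q_M = 231.
Then q_T = (183 - (1/2)·231) = 135/2.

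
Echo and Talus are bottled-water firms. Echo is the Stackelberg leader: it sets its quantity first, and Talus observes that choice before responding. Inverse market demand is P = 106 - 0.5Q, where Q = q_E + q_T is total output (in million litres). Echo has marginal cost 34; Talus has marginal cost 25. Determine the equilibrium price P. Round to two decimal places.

The follower Talus best-responds to any q_E: π_T = (106 - 0.5Q)q_T - 25q_T.
Follower FOC: 81 - (1/2)q_E - q_T = 0, so q_T(q_E) = (81 - (1/2)q_E).
The leader anticipates this reaction. Substituting into P = 106 - 0.5Q gives P = 131/2 - (1/4)q_E, so π_E = (131/2 - (1/4)q_E)q_E - 34q_E.
The leader's first-order condition 63/2 - (1/2)q_E = 0 yields q_E = 63.
Then q_T = (81 - (1/2)·63) = 99/2.
Total output Q = 225/2, so price P = 106 - (1/2)·(225/2) = 199/4.

49.75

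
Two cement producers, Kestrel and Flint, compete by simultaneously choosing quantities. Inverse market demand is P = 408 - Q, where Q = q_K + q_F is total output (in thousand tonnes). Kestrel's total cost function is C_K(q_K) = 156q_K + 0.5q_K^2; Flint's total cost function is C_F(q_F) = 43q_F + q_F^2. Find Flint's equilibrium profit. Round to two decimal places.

11746.26

Kestrel's profit: π_K = (408 - Q)q_K - (156q_K + (1/2)q_K²). Setting ∂π_K/∂q_K = 0: 252 - 3q_K - (q_F) = 0.
Flint's profit: π_F = (408 - Q)q_F - (43q_F + q_F²). Setting ∂π_F/∂q_F = 0: 365 - 4q_F - (q_K) = 0.
Rearranging gives the reaction functions q_K = (252 - q_F)/3 and q_F = (365 - q_K)/4.
Substituting one into the other gives q_K = 643/11 and q_F = 843/11.
Price P = 408 - 1486/11 = 272.9091.
Flint's profit: 272.9091·(843/11) - 43·(843/11) - (843/11)² = 11746.2645.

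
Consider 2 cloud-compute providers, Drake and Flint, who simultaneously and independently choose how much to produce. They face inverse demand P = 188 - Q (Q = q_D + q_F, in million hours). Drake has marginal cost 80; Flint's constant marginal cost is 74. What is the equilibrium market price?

Drake's profit: π_D = (188 - Q)q_D - (80q_D). Setting ∂π_D/∂q_D = 0: 108 - 2q_D - (q_F) = 0.
Flint's first-order condition: 114 - 2q_F - (q_D) = 0.
Best responses: q_D = (108 - q_F)/2, q_F = (114 - q_D)/2.
Substituting one into the other gives q_D = 34 and q_F = 40.
Total output Q = 74, so price P = 188 - 74 = 114.

114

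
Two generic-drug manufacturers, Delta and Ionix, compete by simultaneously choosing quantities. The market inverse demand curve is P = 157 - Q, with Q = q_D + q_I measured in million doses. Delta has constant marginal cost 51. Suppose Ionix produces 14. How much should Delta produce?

46

With the rival's output fixed at 14, Delta's profit is π_D = (157 - 14 - q_D)q_D - (51q_D) = (143 - q_D)q_D - (51q_D).
∂π_D/∂q_D = 92 - 2q_D = 0, so q_D = 46.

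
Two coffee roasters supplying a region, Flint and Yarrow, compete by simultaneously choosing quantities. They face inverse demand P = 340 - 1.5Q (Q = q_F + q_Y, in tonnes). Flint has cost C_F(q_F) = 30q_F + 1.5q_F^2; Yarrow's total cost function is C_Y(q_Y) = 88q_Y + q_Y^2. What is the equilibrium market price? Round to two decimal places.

Flint's profit: π_F = (340 - 1.5Q)q_F - (30q_F + (3/2)q_F²). Setting ∂π_F/∂q_F = 0: 310 - 6q_F - (3/2)(q_Y) = 0.
Yarrow's profit: π_Y = (340 - 1.5Q)q_Y - (88q_Y + q_Y²). Setting ∂π_Y/∂q_Y = 0: 252 - 5q_Y - (3/2)(q_F) = 0.
Best responses: q_F = (310 - (3/2)q_Y)/6, q_Y = (252 - (3/2)q_F)/5.
Solving the pair: q_F = 42.2342, q_Y = 1396/37.
Total output Q = 79.9640, so price P = 340 - (3/2)·79.9640 = 220.0541.

220.05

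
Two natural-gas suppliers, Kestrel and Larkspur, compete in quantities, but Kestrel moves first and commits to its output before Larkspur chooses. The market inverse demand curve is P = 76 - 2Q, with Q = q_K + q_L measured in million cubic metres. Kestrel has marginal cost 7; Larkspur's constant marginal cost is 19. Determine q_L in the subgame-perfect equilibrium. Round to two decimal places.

4.13

Solve by backward induction. Given q_K, the follower Larkspur maximises π_L = (76 - 2q_K - 2q_L)q_L - 19q_L.
Setting the follower's marginal profit to zero, 57 - 2q_K - 4q_L = 0, i.e. q_L = (57 - 2q_K)/4.
Kestrel substitutes q_L(q_K) into its own profit: π_K = q_K(76 - 2q_K - (57 - 2q_K)/2) - 7q_K = (95/2 - q_K)q_K - 7q_K.
Leader FOC: 81/2 - 2q_K = 0, so q_K = 81/4.
Then q_L = (57 - 2·(81/4))/4 = 33/8.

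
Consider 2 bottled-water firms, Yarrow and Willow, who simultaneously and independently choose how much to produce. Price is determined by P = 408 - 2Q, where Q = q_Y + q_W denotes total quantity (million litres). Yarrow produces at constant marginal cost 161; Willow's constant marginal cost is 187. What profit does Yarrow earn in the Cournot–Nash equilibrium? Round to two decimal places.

4140.50

Yarrow's profit: π_Y = (408 - 2Q)q_Y - (161q_Y). Setting ∂π_Y/∂q_Y = 0: 247 - 4q_Y - 2(q_W) = 0.
Willow's first-order condition: 221 - 4q_W - 2(q_Y) = 0.
Rearranging gives the reaction functions q_Y = (247 - 2q_W)/4 and q_W = (221 - 2q_Y)/4.
Substituting one into the other gives q_Y = 91/2 and q_W = 65/2.
Price P = 408 - 2·78 = 252.
Yarrow's profit: (252 - 161)·(91/2) = 4140.5000.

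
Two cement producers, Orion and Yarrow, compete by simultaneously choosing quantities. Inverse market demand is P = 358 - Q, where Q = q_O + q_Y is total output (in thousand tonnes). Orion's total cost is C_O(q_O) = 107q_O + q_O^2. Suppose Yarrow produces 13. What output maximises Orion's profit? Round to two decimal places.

59.50

With the rival's output fixed at 13, Orion's profit is π_O = (358 - 13 - q_O)q_O - (107q_O + q_O²) = (345 - q_O)q_O - (107q_O + q_O²).
∂π_O/∂q_O = 238 - 4q_O = 0, so q_O = 119/2.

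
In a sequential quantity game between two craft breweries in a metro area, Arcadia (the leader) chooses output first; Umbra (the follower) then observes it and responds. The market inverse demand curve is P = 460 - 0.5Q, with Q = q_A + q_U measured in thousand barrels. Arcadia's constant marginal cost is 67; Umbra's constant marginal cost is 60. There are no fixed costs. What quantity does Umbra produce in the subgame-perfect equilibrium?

The follower Umbra best-responds to any q_A: π_U = (460 - 0.5Q)q_U - 60q_U.
Setting the follower's marginal profit to zero, 400 - (1/2)q_A - q_U = 0, i.e. q_U = (400 - (1/2)q_A).
Arcadia substitutes q_U(q_A) into its own profit: π_A = q_A(460 - (1/2)q_A - (400 - (1/2)q_A)/2) - 67q_A = (260 - (1/4)q_A)q_A - 67q_A.
Maximising: ∂π_A/∂q_A = 193 - (1/2)q_A = 0, giving q_A = 386.
Then q_U = (400 - (1/2)·386) = 207.

207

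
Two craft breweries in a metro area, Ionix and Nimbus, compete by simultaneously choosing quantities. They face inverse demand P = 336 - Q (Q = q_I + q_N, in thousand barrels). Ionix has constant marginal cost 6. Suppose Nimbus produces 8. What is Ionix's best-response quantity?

161

With the rival's output fixed at 8, Ionix's profit is π_I = (336 - 8 - q_I)q_I - (6q_I) = (328 - q_I)q_I - (6q_I).
∂π_I/∂q_I = 322 - 2q_I = 0, so q_I = 161.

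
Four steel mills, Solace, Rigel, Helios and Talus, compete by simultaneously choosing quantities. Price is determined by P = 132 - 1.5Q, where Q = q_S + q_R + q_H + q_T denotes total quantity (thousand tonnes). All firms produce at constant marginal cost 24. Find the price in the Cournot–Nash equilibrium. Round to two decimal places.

A representative firm's profit is π_i = q_i(132 - 1.5Q) - 24q_i.
Setting ∂π_i/∂q_i = 0 with rivals' quantities fixed: 108 - 3q_i - (3/2)·Σ_{j≠i} q_j = 0.
By symmetry each firm produces the same amount; substituting Σ_{j≠i} q_j = 3q_i yields q_i = 108/(15/2) = 72/5.
Total output Q = 288/5, so price P = 132 - (3/2)·(288/5) = 228/5.

45.60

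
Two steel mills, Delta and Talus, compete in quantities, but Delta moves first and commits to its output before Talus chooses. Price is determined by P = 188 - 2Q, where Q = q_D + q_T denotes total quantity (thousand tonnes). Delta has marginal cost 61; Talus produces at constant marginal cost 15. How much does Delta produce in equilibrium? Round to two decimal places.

20.25

The follower Talus best-responds to any q_D: π_T = (188 - 2Q)q_T - 15q_T.
∂π_T/∂q_T = 173 - 2q_D - 4q_T = 0 gives the reaction function q_T = (173 - 2q_D)/4.
The leader anticipates this reaction. Substituting into P = 188 - 2Q gives P = 203/2 - q_D, so π_D = (203/2 - q_D)q_D - 61q_D.
The leader's first-order condition 81/2 - 2q_D = 0 yields q_D = 81/4.
Then q_T = (173 - 2·(81/4))/4 = 265/8.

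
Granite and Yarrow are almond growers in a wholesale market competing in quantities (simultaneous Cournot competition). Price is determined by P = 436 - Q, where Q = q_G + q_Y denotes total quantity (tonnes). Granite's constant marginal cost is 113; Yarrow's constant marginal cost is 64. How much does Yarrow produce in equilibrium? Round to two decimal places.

Granite's profit: π_G = (436 - Q)q_G - (113q_G). Setting ∂π_G/∂q_G = 0: 323 - 2q_G - (q_Y) = 0.
Yarrow's profit: π_Y = (436 - Q)q_Y - (64q_Y). Setting ∂π_Y/∂q_Y = 0: 372 - 2q_Y - (q_G) = 0.
So q_G = (323 - q_Y)/2 and q_Y = (372 - q_G)/2.
Solving the pair: q_G = 274/3, q_Y = 421/3.

140.33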